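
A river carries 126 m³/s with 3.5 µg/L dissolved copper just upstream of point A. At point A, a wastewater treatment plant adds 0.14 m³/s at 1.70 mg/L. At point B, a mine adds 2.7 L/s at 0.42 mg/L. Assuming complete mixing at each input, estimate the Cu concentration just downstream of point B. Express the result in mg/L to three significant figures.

3.5 µg/L = 0.0035 mg/L.
After input A: C = (126·0.0035 + 0.14·1.7) / 126.1 = 0.005383 mg/L.
2.7 L/s = 0.0027 m³/s.
After input B: C = (126.1·0.005383 + 0.0027·0.42) / 126.1 = 0.005392 mg/L.

0.00539 mg/L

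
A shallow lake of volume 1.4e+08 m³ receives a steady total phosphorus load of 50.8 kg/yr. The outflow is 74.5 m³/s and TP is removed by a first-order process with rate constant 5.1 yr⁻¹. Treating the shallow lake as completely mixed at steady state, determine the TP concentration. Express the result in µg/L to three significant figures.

0.0166 µg/L

Outflow Q = 74.5 m³/s × 3.156e+07 s/yr = 2.351e+09 m³/yr.
Steady-state CSTR mass balance: W = Q·C + k·V·C, so C = W/(Q + kV).
Q + kV = 2.351e+09 + 5.1·1.4e+08 = 3.065e+09 m³/yr.
C = 50.8/3.065e+09 = 1.657e-08 kg/m³ = 1.657e-05 mg/L = 0.01657 µg/L.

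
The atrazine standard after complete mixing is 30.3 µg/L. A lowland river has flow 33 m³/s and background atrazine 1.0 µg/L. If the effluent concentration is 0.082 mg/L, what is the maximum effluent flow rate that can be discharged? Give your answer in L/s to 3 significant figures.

18700 L/s

1.0 µg/L = 0.001 mg/L.
30.3 µg/L = 0.0303 mg/L.
Mass balance at complete mixing: C_std·(Q_w + Q_r) = Q_w·C_e + Q_r·C_b.
Rearranging, Q_w = Q_r·(C_std − C_b)/(C_e − C_std) = 33·(0.0303 − 0.001) / (0.082 − 0.0303) = 18.7 m³/s.
= 1.87e+04 L/s.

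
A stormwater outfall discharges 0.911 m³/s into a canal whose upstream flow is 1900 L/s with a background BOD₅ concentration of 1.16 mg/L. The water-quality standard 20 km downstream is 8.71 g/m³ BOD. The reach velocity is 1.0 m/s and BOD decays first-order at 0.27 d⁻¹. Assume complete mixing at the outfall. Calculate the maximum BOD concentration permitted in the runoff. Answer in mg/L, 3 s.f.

1900 L/s = 1.9 m³/s.
Travel time to the compliance point: t = 2e+04/1.0 = 2e+04 s = 0.2315 d; decay factor exp(−0.27·0.2315) = 0.9394.
So the concentration just after mixing may be at most 8.71/0.9394 = 9.272 mg/L.
Mass balance: 9.272·2.811 = 0.911·Cₑ + 1.9·1.16.
Cₑ = (26.06 − 2.204) / 0.911 = 26.19 mg/L.

26.2 mg/L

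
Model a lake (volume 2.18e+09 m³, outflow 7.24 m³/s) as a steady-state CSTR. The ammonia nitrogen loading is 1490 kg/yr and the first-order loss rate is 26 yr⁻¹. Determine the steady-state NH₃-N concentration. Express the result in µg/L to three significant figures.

Outflow Q = 7.24 m³/s × 3.156e+07 s/yr = 2.285e+08 m³/yr.
Steady-state CSTR mass balance: W = Q·C + k·V·C, so C = W/(Q + kV).
Q + kV = 2.285e+08 + 26·2.18e+09 = 5.691e+10 m³/yr.
C = 1490/5.691e+10 = 2.618e-08 kg/m³ = 2.618e-05 mg/L = 0.02618 µg/L.

0.0262 µg/L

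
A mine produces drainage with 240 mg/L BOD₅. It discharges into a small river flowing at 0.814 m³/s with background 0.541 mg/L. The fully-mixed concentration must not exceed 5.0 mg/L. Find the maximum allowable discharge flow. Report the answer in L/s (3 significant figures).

15.4 L/s

Mass balance at complete mixing: C_std·(Q_w + Q_r) = Q_w·C_e + Q_r·C_b.
Rearranging, Q_w = Q_r·(C_std − C_b)/(C_e − C_std) = 0.814·(5 − 0.541) / (240 − 5) = 0.01545 m³/s.
= 15.45 L/s.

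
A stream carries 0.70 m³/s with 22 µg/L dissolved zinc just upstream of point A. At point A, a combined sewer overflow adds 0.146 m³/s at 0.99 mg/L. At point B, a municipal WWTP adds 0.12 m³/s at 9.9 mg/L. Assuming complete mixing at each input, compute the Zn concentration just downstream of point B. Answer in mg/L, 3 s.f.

1.40 mg/L

22 µg/L = 0.022 mg/L.
After input A: C = (0.7·0.022 + 0.146·0.99) / 0.846 = 0.1891 mg/L.
After input B: C = (0.846·0.1891 + 0.12·9.9) / 0.966 = 1.395 mg/L.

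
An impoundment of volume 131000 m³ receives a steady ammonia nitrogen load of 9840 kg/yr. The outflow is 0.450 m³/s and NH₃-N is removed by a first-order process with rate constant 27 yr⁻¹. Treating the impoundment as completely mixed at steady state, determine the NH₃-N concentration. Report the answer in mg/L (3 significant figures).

0.555 mg/L

Outflow Q = 0.450 m³/s × 3.156e+07 s/yr = 1.42e+07 m³/yr.
Steady-state CSTR mass balance: W = Q·C + k·V·C, so C = W/(Q + kV).
Q + kV = 1.42e+07 + 27·131000 = 1.774e+07 m³/yr.
C = 9840/1.774e+07 = 0.0005547 kg/m³ = 0.5547 mg/L.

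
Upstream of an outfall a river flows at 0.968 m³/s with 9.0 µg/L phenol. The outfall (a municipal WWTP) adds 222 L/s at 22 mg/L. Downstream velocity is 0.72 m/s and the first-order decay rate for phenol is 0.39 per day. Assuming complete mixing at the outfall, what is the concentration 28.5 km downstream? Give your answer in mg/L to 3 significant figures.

222 L/s = 0.222 m³/s.
9.0 µg/L = 0.009 mg/L.
After complete mixing, C₀ = (0.222·22 + 0.968·0.009) / 1.19 = 4.112 mg/L.
Travel time t = 2.85e+04 m / 0.72 m/s = 3.958e+04 s = 0.4581 d.
C = 4.112·exp(−0.39·0.4581) = 4.112·0.8364 = 3.439 mg/L.

3.44 mg/L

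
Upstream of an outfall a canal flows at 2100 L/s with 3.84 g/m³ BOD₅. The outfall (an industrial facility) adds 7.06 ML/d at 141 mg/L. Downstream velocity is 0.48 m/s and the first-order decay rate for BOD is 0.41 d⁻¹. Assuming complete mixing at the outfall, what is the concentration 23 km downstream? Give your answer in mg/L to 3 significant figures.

7.15 mg/L

7.06 ML/d = 0.08171 m³/s.
2100 L/s = 2.1 m³/s.
After complete mixing, C₀ = (0.08171·141 + 2.1·3.84) / 2.182 = 8.977 mg/L.
Travel time t = 2.3e+04 m / 0.48 m/s = 4.792e+04 s = 0.5546 d.
C = 8.977·exp(−0.41·0.5546) = 8.977·0.7966 = 7.151 mg/L.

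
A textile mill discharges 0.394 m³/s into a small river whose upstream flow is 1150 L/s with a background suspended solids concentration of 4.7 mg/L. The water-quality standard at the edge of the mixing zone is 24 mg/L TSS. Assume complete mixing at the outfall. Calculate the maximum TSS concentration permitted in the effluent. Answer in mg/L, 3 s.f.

80.3 mg/L

1150 L/s = 1.15 m³/s.
Mass balance: 24·1.544 = 0.394·Cₑ + 1.15·4.7.
Cₑ = (37.06 − 5.405) / 0.394 = 80.33 mg/L.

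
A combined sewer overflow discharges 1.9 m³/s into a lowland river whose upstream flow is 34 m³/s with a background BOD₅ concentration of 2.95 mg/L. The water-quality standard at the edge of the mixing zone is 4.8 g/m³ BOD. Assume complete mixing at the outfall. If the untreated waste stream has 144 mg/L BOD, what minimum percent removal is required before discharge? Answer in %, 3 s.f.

73.7 %

Mass balance: 4.8·35.9 = 1.9·Cₑ + 34·2.95.
Cₑ = (172.3 − 100.3) / 1.9 = 37.91 mg/L.
Required removal = 1 − 37.91/144 = 73.68 %.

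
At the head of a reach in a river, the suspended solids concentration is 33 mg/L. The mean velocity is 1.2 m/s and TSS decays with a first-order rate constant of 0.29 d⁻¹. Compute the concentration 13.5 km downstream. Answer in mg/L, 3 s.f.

Travel time t = 13.5 km / 1.2 m/s = 1.35e+04/1.2 = 1.125e+04 s = 0.1302 d.
First-order decay: C = 33·exp(−0.29·0.1302) = 33·0.9629 = 31.78 mg/L.

31.8 mg/L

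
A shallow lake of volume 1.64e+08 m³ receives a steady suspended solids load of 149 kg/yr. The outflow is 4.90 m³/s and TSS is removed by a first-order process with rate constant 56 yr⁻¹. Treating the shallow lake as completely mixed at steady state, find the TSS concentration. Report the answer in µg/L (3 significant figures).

Outflow Q = 4.90 m³/s × 3.156e+07 s/yr = 1.546e+08 m³/yr.
Steady-state CSTR mass balance: W = Q·C + k·V·C, so C = W/(Q + kV).
Q + kV = 1.546e+08 + 56·1.64e+08 = 9.339e+09 m³/yr.
C = 149/9.339e+09 = 1.596e-08 kg/m³ = 1.596e-05 mg/L = 0.01596 µg/L.

0.0160 µg/L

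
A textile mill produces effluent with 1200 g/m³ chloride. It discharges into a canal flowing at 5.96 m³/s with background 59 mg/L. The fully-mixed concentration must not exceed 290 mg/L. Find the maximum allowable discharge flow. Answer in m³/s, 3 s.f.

Mass balance at complete mixing: C_std·(Q_w + Q_r) = Q_w·C_e + Q_r·C_b.
Rearranging, Q_w = Q_r·(C_std − C_b)/(C_e − C_std) = 5.96·(290 − 59) / (1200 − 290) = 1.513 m³/s.

1.51 m³/s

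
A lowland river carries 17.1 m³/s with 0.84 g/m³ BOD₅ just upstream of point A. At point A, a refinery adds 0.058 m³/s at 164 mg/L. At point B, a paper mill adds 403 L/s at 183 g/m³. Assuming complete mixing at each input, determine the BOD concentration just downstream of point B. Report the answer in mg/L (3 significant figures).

5.56 mg/L

After input A: C = (17.1·0.84 + 0.058·164) / 17.16 = 1.392 mg/L.
403 L/s = 0.403 m³/s.
After input B: C = (17.16·1.392 + 0.403·183) / 17.56 = 5.559 mg/L.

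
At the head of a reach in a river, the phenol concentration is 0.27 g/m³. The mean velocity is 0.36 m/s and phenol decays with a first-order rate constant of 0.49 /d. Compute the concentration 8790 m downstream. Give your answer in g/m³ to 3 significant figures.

0.235 g/m³

Travel time t = 8790 m / 0.36 m/s = 8790/0.36 = 2.442e+04 s = 0.2826 d.
First-order decay: C = 0.27·exp(−0.49·0.2826) = 0.27·0.8707 = 0.2351 g/m³.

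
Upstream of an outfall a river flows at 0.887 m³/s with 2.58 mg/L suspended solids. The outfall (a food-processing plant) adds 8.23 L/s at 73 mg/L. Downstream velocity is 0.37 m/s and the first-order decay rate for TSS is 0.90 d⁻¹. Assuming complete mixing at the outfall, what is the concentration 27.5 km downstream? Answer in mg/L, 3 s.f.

8.23 L/s = 0.00823 m³/s.
After complete mixing, C₀ = (0.00823·73 + 0.887·2.58) / 0.8952 = 3.227 mg/L.
Travel time t = 2.75e+04 m / 0.37 m/s = 7.432e+04 s = 0.8602 d.
C = 3.227·exp(−0.90·0.8602) = 3.227·0.4611 = 1.488 mg/L.

1.49 mg/L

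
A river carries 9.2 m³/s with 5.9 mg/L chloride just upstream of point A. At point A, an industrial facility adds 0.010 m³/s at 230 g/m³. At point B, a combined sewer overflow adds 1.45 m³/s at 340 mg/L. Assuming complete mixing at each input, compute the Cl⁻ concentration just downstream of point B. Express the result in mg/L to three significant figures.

After input A: C = (9.2·5.9 + 0.01·230) / 9.21 = 6.143 mg/L.
After input B: C = (9.21·6.143 + 1.45·340) / 10.66 = 51.56 mg/L.

51.6 mg/L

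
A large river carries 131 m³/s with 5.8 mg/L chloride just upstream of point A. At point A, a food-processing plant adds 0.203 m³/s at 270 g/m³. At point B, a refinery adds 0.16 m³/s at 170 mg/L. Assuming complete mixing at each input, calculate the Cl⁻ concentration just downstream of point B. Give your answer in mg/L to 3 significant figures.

6.41 mg/L

After input A: C = (131·5.8 + 0.203·270) / 131.2 = 6.209 mg/L.
After input B: C = (131.2·6.209 + 0.16·170) / 131.4 = 6.408 mg/L.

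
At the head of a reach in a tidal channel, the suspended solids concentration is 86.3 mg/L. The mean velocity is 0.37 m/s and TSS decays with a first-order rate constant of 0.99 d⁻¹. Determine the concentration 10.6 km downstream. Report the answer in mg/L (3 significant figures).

62.2 mg/L

Travel time t = 10.6 km / 0.37 m/s = 1.06e+04/0.37 = 2.865e+04 s = 0.3316 d.
First-order decay: C = 86.3·exp(−0.99·0.3316) = 86.3·0.7202 = 62.15 mg/L.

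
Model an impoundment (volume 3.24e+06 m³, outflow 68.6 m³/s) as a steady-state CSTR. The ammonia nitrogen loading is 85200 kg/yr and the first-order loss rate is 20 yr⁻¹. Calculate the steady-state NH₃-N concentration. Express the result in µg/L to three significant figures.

38.2 µg/L

Outflow Q = 68.6 m³/s × 3.156e+07 s/yr = 2.165e+09 m³/yr.
Steady-state CSTR mass balance: W = Q·C + k·V·C, so C = W/(Q + kV).
Q + kV = 2.165e+09 + 20·3.24e+06 = 2.23e+09 m³/yr.
C = 85200/2.23e+09 = 3.821e-05 kg/m³ = 0.03821 mg/L = 38.21 µg/L.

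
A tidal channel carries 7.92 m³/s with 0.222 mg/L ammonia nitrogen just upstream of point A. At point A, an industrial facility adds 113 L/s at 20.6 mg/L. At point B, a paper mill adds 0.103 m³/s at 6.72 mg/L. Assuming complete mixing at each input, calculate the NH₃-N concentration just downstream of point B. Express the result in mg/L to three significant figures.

113 L/s = 0.113 m³/s.
After input A: C = (7.92·0.222 + 0.113·20.6) / 8.033 = 0.5087 mg/L.
After input B: C = (8.033·0.5087 + 0.103·6.72) / 8.136 = 0.5873 mg/L.

0.587 mg/L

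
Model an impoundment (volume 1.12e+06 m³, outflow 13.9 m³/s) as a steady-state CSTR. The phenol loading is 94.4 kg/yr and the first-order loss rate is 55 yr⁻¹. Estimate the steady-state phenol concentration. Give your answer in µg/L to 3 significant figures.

Outflow Q = 13.9 m³/s × 3.156e+07 s/yr = 4.387e+08 m³/yr.
Steady-state CSTR mass balance: W = Q·C + k·V·C, so C = W/(Q + kV).
Q + kV = 4.387e+08 + 55·1.12e+06 = 5.003e+08 m³/yr.
C = 94.4/5.003e+08 = 1.887e-07 kg/m³ = 0.0001887 mg/L = 0.1887 µg/L.

0.189 µg/L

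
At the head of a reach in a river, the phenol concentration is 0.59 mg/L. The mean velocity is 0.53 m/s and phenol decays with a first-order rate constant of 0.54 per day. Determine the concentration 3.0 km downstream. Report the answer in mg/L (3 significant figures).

Travel time t = 3.0 km / 0.53 m/s = 3000/0.53 = 5660 s = 0.06551 d.
First-order decay: C = 0.59·exp(−0.54·0.06551) = 0.59·0.9652 = 0.5695 mg/L.

0.569 mg/L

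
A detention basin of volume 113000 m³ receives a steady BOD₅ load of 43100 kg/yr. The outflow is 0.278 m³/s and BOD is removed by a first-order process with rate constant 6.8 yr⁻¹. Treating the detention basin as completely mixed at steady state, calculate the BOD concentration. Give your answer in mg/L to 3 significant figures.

4.52 mg/L

Outflow Q = 0.278 m³/s × 3.156e+07 s/yr = 8.773e+06 m³/yr.
Steady-state CSTR mass balance: W = Q·C + k·V·C, so C = W/(Q + kV).
Q + kV = 8.773e+06 + 6.8·113000 = 9.541e+06 m³/yr.
C = 43100/9.541e+06 = 0.004517 kg/m³ = 4.517 mg/L.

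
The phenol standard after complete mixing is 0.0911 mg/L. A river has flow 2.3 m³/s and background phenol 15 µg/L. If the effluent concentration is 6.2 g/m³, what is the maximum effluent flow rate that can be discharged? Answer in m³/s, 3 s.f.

0.0287 m³/s

15 µg/L = 0.015 mg/L.
Mass balance at complete mixing: C_std·(Q_w + Q_r) = Q_w·C_e + Q_r·C_b.
Rearranging, Q_w = Q_r·(C_std − C_b)/(C_e − C_std) = 2.3·(0.0911 − 0.015) / (6.2 − 0.0911) = 0.02865 m³/s.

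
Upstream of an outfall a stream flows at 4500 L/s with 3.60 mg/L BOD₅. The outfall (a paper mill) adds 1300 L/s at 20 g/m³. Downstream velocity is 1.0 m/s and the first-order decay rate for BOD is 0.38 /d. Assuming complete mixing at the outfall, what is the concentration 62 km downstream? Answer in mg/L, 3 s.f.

1300 L/s = 1.3 m³/s.
4500 L/s = 4.5 m³/s.
After complete mixing, C₀ = (1.3·20 + 4.5·3.6) / 5.8 = 7.276 mg/L.
Travel time t = 6.2e+04 m / 1.0 m/s = 6.2e+04 s = 0.7176 d.
C = 7.276·exp(−0.38·0.7176) = 7.276·0.7613 = 5.539 mg/L.

5.54 mg/L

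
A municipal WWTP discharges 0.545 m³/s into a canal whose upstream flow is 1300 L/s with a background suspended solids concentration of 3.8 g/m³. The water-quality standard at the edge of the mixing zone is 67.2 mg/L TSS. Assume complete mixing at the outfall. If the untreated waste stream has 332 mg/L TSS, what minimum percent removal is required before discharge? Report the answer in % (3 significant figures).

1300 L/s = 1.3 m³/s.
Mass balance: 67.2·1.845 = 0.545·Cₑ + 1.3·3.8.
Cₑ = (124 − 4.94) / 0.545 = 218.4 mg/L.
Required removal = 1 − 218.4/332 = 34.21 %.

34.2 %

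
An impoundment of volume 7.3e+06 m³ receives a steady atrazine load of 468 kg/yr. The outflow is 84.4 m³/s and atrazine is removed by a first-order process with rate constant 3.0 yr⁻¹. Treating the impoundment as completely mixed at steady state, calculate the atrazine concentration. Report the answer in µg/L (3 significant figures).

Outflow Q = 84.4 m³/s × 3.156e+07 s/yr = 2.663e+09 m³/yr.
Steady-state CSTR mass balance: W = Q·C + k·V·C, so C = W/(Q + kV).
Q + kV = 2.663e+09 + 3.0·7.3e+06 = 2.685e+09 m³/yr.
C = 468/2.685e+09 = 1.743e-07 kg/m³ = 0.0001743 mg/L = 0.1743 µg/L.

0.174 µg/L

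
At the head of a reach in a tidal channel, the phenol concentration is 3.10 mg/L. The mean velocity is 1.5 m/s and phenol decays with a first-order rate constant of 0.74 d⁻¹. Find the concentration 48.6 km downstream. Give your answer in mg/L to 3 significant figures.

2.35 mg/L

Travel time t = 48.6 km / 1.5 m/s = 4.86e+04/1.5 = 3.24e+04 s = 0.375 d.
First-order decay: C = 3.10·exp(−0.74·0.375) = 3.10·0.7577 = 2.349 mg/L.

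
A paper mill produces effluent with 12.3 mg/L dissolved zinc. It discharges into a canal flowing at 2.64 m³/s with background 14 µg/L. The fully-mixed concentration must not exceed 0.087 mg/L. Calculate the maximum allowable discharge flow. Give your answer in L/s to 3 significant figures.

15.8 L/s

14 µg/L = 0.014 mg/L.
Mass balance at complete mixing: C_std·(Q_w + Q_r) = Q_w·C_e + Q_r·C_b.
Rearranging, Q_w = Q_r·(C_std − C_b)/(C_e − C_std) = 2.64·(0.087 − 0.014) / (12.3 − 0.087) = 0.01578 m³/s.
= 15.78 L/s.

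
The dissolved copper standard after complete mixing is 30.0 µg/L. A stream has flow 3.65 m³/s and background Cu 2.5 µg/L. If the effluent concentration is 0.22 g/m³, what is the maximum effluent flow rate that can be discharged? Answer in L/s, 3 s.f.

528 L/s

2.5 µg/L = 0.0025 mg/L.
30.0 µg/L = 0.03 mg/L.
Mass balance at complete mixing: C_std·(Q_w + Q_r) = Q_w·C_e + Q_r·C_b.
Rearranging, Q_w = Q_r·(C_std − C_b)/(C_e − C_std) = 3.65·(0.03 − 0.0025) / (0.22 − 0.03) = 0.5283 m³/s.
= 528.3 L/s.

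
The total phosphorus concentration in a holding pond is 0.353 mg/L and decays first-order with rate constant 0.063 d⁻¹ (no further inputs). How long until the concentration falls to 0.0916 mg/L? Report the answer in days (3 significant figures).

t = ln(C₀/C)/k = ln(0.353/0.0916)/0.063 = 1.349/0.063 = 21.41 d.

21.4 d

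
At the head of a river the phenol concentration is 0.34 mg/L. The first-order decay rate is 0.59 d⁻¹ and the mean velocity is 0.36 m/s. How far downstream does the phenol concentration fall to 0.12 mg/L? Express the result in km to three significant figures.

From C = C₀·e^(−kt), t = ln(C₀/C)/k = ln(0.34/0.12)/0.59 = 1.041/0.59 = 1.765 d.
Distance = v·t = 0.36 m/s × 1.525e+05 s = 5.49e+04 m = 54.9 km.

54.9 km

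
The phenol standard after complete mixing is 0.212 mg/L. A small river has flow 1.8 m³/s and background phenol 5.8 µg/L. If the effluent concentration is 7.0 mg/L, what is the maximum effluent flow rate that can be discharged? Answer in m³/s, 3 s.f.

0.0547 m³/s

5.8 µg/L = 0.0058 mg/L.
Mass balance at complete mixing: C_std·(Q_w + Q_r) = Q_w·C_e + Q_r·C_b.
Rearranging, Q_w = Q_r·(C_std − C_b)/(C_e − C_std) = 1.8·(0.212 − 0.0058) / (7 − 0.212) = 0.05468 m³/s.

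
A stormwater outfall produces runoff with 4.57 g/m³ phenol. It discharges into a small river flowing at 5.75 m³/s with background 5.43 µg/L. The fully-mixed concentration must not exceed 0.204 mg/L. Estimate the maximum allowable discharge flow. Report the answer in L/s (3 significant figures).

262 L/s

5.43 µg/L = 0.00543 mg/L.
Mass balance at complete mixing: C_std·(Q_w + Q_r) = Q_w·C_e + Q_r·C_b.
Rearranging, Q_w = Q_r·(C_std − C_b)/(C_e − C_std) = 5.75·(0.204 − 0.00543) / (4.57 − 0.204) = 0.2615 m³/s.
= 261.5 L/s.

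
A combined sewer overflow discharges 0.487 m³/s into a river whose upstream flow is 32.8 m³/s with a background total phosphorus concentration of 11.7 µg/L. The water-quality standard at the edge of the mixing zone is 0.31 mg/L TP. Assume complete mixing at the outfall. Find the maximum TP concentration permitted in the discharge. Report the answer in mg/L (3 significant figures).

20.4 mg/L

11.7 µg/L = 0.0117 mg/L.
Mass balance: 0.31·33.29 = 0.487·Cₑ + 32.8·0.0117.
Cₑ = (10.32 − 0.3838) / 0.487 = 20.4 mg/L.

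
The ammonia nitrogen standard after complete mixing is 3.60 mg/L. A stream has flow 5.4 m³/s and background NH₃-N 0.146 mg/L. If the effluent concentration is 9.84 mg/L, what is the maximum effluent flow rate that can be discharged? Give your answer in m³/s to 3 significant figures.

2.99 m³/s

Mass balance at complete mixing: C_std·(Q_w + Q_r) = Q_w·C_e + Q_r·C_b.
Rearranging, Q_w = Q_r·(C_std − C_b)/(C_e − C_std) = 5.4·(3.6 − 0.146) / (9.84 − 3.6) = 2.989 m³/s.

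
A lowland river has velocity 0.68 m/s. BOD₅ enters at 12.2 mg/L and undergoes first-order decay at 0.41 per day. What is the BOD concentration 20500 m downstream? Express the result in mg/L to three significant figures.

Travel time t = 20500 m / 0.68 m/s = 2.05e+04/0.68 = 3.015e+04 s = 0.3489 d.
First-order decay: C = 12.2·exp(−0.41·0.3489) = 12.2·0.8667 = 10.57 mg/L.

10.6 mg/L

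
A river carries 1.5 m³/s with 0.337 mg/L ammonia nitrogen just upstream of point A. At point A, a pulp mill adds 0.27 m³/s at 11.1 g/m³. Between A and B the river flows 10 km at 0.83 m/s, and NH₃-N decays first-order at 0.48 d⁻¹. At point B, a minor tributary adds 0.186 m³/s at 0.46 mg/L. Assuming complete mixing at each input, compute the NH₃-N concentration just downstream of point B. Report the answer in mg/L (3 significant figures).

After input A: C = (1.5·0.337 + 0.27·11.1) / 1.77 = 1.979 mg/L.
Over the 10 km reach to input B (t = 1.205e+04 s = 0.1394 d), decay gives C = 1.979·exp(−0.48·0.1394) = 1.851 mg/L.
After input B: C = (1.77·1.851 + 0.186·0.46) / 1.956 = 1.718 mg/L.

1.72 mg/L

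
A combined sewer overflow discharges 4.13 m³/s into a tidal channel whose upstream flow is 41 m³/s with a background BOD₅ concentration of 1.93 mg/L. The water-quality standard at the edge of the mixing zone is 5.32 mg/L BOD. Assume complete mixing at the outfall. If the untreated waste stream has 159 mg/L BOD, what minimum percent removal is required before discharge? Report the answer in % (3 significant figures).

Mass balance: 5.32·45.13 = 4.13·Cₑ + 41·1.93.
Cₑ = (240.1 − 79.13) / 4.13 = 38.97 mg/L.
Required removal = 1 − 38.97/159 = 75.49 %.

75.5 %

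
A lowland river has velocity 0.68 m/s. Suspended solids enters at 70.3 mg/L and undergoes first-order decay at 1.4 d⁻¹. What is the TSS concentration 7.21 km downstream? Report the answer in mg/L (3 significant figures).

Travel time t = 7.21 km / 0.68 m/s = 7210/0.68 = 1.06e+04 s = 0.1227 d.
First-order decay: C = 70.3·exp(−1.4·0.1227) = 70.3·0.8421 = 59.2 mg/L.

59.2 mg/L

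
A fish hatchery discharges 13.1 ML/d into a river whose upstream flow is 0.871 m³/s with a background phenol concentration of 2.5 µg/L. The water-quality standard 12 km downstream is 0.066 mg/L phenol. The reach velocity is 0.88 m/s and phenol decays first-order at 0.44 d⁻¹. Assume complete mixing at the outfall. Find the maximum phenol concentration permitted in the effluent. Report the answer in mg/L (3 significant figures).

0.463 mg/L

13.1 ML/d = 0.1516 m³/s.
2.5 µg/L = 0.0025 mg/L.
Travel time to the compliance point: t = 1.2e+04/0.88 = 1.364e+04 s = 0.1578 d; decay factor exp(−0.44·0.1578) = 0.9329.
So the concentration just after mixing may be at most 0.066/0.9329 = 0.07075 mg/L.
Mass balance: 0.07075·1.023 = 0.1516·Cₑ + 0.871·0.0025.
Cₑ = (0.07235 − 0.002178) / 0.1516 = 0.4628 mg/L.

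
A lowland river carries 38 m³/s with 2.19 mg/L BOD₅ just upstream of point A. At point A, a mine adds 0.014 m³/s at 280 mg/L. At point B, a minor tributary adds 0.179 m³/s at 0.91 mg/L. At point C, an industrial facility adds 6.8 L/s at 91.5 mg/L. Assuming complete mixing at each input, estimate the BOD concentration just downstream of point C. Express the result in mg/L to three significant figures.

2.30 mg/L

After input A: C = (38·2.19 + 0.014·280) / 38.01 = 2.292 mg/L.
After input B: C = (38.01·2.292 + 0.179·0.91) / 38.19 = 2.286 mg/L.
6.8 L/s = 0.0068 m³/s.
After input C: C = (38.19·2.286 + 0.0068·91.5) / 38.2 = 2.302 mg/L.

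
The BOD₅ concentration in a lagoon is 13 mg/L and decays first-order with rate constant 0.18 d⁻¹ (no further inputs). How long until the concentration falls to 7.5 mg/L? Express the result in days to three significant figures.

3.06 d

t = ln(C₀/C)/k = ln(13/7.5)/0.18 = 0.55/0.18 = 3.056 d.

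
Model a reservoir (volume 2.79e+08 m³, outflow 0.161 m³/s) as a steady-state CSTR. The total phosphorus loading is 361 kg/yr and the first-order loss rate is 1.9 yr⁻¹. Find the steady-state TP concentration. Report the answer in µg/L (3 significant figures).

Outflow Q = 0.161 m³/s × 3.156e+07 s/yr = 5.081e+06 m³/yr.
Steady-state CSTR mass balance: W = Q·C + k·V·C, so C = W/(Q + kV).
Q + kV = 5.081e+06 + 1.9·2.79e+08 = 5.352e+08 m³/yr.
C = 361/5.352e+08 = 6.745e-07 kg/m³ = 0.0006745 mg/L = 0.6745 µg/L.

0.675 µg/L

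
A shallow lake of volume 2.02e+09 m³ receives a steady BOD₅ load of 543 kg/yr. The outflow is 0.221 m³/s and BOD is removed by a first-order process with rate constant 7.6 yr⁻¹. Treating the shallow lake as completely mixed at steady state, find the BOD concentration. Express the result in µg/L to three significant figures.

Outflow Q = 0.221 m³/s × 3.156e+07 s/yr = 6.974e+06 m³/yr.
Steady-state CSTR mass balance: W = Q·C + k·V·C, so C = W/(Q + kV).
Q + kV = 6.974e+06 + 7.6·2.02e+09 = 1.536e+10 m³/yr.
C = 543/1.536e+10 = 3.535e-08 kg/m³ = 3.535e-05 mg/L = 0.03535 µg/L.

0.0354 µg/L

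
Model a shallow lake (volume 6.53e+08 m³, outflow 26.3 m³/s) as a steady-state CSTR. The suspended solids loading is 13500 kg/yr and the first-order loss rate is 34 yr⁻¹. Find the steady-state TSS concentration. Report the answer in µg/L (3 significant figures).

Outflow Q = 26.3 m³/s × 3.156e+07 s/yr = 8.3e+08 m³/yr.
Steady-state CSTR mass balance: W = Q·C + k·V·C, so C = W/(Q + kV).
Q + kV = 8.3e+08 + 34·6.53e+08 = 2.303e+10 m³/yr.
C = 13500/2.303e+10 = 5.861e-07 kg/m³ = 0.0005861 mg/L = 0.5861 µg/L.

0.586 µg/L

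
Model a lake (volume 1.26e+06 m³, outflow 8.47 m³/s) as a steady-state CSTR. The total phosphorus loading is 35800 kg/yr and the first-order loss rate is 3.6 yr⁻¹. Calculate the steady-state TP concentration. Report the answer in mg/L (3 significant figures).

0.132 mg/L

Outflow Q = 8.47 m³/s × 3.156e+07 s/yr = 2.673e+08 m³/yr.
Steady-state CSTR mass balance: W = Q·C + k·V·C, so C = W/(Q + kV).
Q + kV = 2.673e+08 + 3.6·1.26e+06 = 2.718e+08 m³/yr.
C = 35800/2.718e+08 = 0.0001317 kg/m³ = 0.1317 mg/L.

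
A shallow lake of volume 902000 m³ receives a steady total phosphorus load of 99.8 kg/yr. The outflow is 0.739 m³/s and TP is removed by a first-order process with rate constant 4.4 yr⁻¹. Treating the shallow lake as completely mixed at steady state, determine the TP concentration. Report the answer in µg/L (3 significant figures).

Outflow Q = 0.739 m³/s × 3.156e+07 s/yr = 2.332e+07 m³/yr.
Steady-state CSTR mass balance: W = Q·C + k·V·C, so C = W/(Q + kV).
Q + kV = 2.332e+07 + 4.4·902000 = 2.729e+07 m³/yr.
C = 99.8/2.729e+07 = 3.657e-06 kg/m³ = 0.003657 mg/L = 3.657 µg/L.

3.66 µg/L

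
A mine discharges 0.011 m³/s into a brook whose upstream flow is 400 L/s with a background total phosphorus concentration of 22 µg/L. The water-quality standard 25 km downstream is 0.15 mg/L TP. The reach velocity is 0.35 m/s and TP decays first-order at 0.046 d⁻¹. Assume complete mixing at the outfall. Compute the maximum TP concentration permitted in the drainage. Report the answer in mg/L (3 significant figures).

400 L/s = 0.4 m³/s.
22 µg/L = 0.022 mg/L.
Travel time to the compliance point: t = 2.5e+04/0.35 = 7.143e+04 s = 0.8267 d; decay factor exp(−0.046·0.8267) = 0.9627.
So the concentration just after mixing may be at most 0.15/0.9627 = 0.1558 mg/L.
Mass balance: 0.1558·0.411 = 0.011·Cₑ + 0.4·0.022.
Cₑ = (0.06404 − 0.0088) / 0.011 = 5.022 mg/L.

5.02 mg/L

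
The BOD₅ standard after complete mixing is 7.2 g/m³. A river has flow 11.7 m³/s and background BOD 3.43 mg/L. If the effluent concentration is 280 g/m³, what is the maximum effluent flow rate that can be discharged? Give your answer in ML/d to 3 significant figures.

Mass balance at complete mixing: C_std·(Q_w + Q_r) = Q_w·C_e + Q_r·C_b.
Rearranging, Q_w = Q_r·(C_std − C_b)/(C_e − C_std) = 11.7·(7.2 − 3.43) / (280 − 7.2) = 0.1617 m³/s.
= 13.97 ML/d.

14.0 ML/d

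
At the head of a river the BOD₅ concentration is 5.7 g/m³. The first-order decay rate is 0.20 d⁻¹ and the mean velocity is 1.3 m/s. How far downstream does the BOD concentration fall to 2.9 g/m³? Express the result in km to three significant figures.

From C = C₀·e^(−kt), t = ln(C₀/C)/k = ln(5.7/2.9)/0.20 = 0.6758/0.20 = 3.379 d.
Distance = v·t = 1.3 m/s × 2.919e+05 s = 3.795e+05 m = 379.5 km.

380 km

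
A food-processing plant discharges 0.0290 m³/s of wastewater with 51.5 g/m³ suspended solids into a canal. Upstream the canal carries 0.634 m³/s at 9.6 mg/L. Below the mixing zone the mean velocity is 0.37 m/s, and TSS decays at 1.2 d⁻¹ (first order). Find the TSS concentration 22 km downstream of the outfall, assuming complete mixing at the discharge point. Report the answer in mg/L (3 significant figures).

5.01 mg/L

After complete mixing, C₀ = (0.029·51.5 + 0.634·9.6) / 0.663 = 11.43 mg/L.
Travel time t = 2.2e+04 m / 0.37 m/s = 5.946e+04 s = 0.6882 d.
C = 11.43·exp(−1.2·0.6882) = 11.43·0.4379 = 5.006 mg/L.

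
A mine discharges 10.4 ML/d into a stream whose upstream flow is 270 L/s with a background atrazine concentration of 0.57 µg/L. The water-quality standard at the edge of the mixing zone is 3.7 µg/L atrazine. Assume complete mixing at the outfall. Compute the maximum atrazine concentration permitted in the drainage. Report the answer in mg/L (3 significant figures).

10.4 ML/d = 0.1204 m³/s.
270 L/s = 0.27 m³/s.
0.57 µg/L = 0.00057 mg/L.
3.7 µg/L = 0.0037 mg/L.
Mass balance: 0.0037·0.3904 = 0.1204·Cₑ + 0.27·0.00057.
Cₑ = (0.001444 − 0.0001539) / 0.1204 = 0.01072 mg/L.

0.0107 mg/L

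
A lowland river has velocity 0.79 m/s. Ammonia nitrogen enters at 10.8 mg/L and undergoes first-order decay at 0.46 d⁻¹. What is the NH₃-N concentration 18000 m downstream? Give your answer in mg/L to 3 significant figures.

Travel time t = 18000 m / 0.79 m/s = 1.8e+04/0.79 = 2.278e+04 s = 0.2637 d.
First-order decay: C = 10.8·exp(−0.46·0.2637) = 10.8·0.8858 = 9.566 mg/L.

9.57 mg/L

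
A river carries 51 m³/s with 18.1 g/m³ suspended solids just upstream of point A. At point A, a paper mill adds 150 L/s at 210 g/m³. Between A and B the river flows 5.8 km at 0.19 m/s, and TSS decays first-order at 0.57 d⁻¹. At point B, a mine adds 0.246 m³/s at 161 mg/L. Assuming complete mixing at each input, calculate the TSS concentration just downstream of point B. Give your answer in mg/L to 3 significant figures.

150 L/s = 0.15 m³/s.
After input A: C = (51·18.1 + 0.15·210) / 51.15 = 18.66 mg/L.
Over the 5.8 km reach to input B (t = 3.053e+04 s = 0.3533 d), decay gives C = 18.66·exp(−0.57·0.3533) = 15.26 mg/L.
After input B: C = (51.15·15.26 + 0.246·161) / 51.4 = 15.96 mg/L.

16.0 mg/L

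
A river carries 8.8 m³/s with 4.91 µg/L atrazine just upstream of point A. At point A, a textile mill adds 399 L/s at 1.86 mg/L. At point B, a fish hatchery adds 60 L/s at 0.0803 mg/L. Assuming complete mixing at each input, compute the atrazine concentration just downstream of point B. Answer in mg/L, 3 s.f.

4.91 µg/L = 0.00491 mg/L.
399 L/s = 0.399 m³/s.
After input A: C = (8.8·0.00491 + 0.399·1.86) / 9.199 = 0.08537 mg/L.
60 L/s = 0.06 m³/s.
After input B: C = (9.199·0.08537 + 0.06·0.0803) / 9.259 = 0.08534 mg/L.

0.0853 mg/L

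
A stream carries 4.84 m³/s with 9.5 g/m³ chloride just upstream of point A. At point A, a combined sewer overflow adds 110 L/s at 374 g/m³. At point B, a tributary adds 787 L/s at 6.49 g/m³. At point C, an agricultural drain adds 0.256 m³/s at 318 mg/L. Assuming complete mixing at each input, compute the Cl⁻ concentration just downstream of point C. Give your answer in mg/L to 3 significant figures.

110 L/s = 0.11 m³/s.
After input A: C = (4.84·9.5 + 0.11·374) / 4.95 = 17.6 mg/L.
787 L/s = 0.787 m³/s.
After input B: C = (4.95·17.6 + 0.787·6.49) / 5.737 = 16.08 mg/L.
After input C: C = (5.737·16.08 + 0.256·318) / 5.993 = 28.97 mg/L.

29.0 mg/L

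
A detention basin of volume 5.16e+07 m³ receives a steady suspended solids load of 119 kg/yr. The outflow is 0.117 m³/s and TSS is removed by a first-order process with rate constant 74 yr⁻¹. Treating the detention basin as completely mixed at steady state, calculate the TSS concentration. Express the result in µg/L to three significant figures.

0.0311 µg/L

Outflow Q = 0.117 m³/s × 3.156e+07 s/yr = 3.692e+06 m³/yr.
Steady-state CSTR mass balance: W = Q·C + k·V·C, so C = W/(Q + kV).
Q + kV = 3.692e+06 + 74·5.16e+07 = 3.822e+09 m³/yr.
C = 119/3.822e+09 = 3.113e-08 kg/m³ = 3.113e-05 mg/L = 0.03113 µg/L.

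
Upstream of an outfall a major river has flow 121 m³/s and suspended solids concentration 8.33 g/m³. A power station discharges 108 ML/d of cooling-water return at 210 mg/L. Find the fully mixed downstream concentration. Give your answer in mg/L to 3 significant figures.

10.4 mg/L

108 ML/d = 1.25 m³/s.
Conservation of mass across the mixing zone: C = (1.25·210 + 121·8.33) / (1.25 + 121) = 1270/122.2 = 10.39 mg/L.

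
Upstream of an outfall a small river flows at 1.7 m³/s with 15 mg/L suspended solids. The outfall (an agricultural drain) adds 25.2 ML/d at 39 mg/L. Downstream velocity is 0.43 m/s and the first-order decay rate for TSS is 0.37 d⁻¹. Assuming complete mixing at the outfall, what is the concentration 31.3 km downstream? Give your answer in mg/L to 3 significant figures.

25.2 ML/d = 0.2917 m³/s.
After complete mixing, C₀ = (0.2917·39 + 1.7·15) / 1.992 = 18.51 mg/L.
Travel time t = 3.13e+04 m / 0.43 m/s = 7.279e+04 s = 0.8425 d.
C = 18.51·exp(−0.37·0.8425) = 18.51·0.7322 = 13.56 mg/L.

13.6 mg/L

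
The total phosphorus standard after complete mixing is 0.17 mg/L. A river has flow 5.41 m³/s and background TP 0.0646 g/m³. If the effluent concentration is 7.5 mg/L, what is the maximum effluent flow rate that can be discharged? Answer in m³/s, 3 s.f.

Mass balance at complete mixing: C_std·(Q_w + Q_r) = Q_w·C_e + Q_r·C_b.
Rearranging, Q_w = Q_r·(C_std − C_b)/(C_e − C_std) = 5.41·(0.17 − 0.0646) / (7.5 − 0.17) = 0.07779 m³/s.

0.0778 m³/s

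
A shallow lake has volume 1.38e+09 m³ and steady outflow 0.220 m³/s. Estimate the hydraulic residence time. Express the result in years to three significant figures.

Q = 0.220 m³/s × 3.156e+07 s/yr = 6.943e+06 m³/yr.
Hydraulic residence time τ = V/Q = 1.38e+09/6.943e+06 = 198.8 yr.

199 yr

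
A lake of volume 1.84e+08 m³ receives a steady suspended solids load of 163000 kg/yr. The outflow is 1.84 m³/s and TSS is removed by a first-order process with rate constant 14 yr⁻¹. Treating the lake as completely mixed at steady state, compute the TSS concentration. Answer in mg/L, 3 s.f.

0.0619 mg/L

Outflow Q = 1.84 m³/s × 3.156e+07 s/yr = 5.807e+07 m³/yr.
Steady-state CSTR mass balance: W = Q·C + k·V·C, so C = W/(Q + kV).
Q + kV = 5.807e+07 + 14·1.84e+08 = 2.634e+09 m³/yr.
C = 163000/2.634e+09 = 6.188e-05 kg/m³ = 0.06188 mg/L.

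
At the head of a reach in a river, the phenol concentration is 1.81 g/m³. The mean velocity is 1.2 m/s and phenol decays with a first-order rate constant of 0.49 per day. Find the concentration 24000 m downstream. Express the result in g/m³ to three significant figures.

Travel time t = 24000 m / 1.2 m/s = 2.4e+04/1.2 = 2e+04 s = 0.2315 d.
First-order decay: C = 1.81·exp(−0.49·0.2315) = 1.81·0.8928 = 1.616 g/m³.

1.62 g/m³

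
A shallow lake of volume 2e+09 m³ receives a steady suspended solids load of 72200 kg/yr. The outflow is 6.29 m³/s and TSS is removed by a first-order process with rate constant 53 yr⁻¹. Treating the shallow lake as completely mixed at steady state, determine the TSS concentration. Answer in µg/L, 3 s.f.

Outflow Q = 6.29 m³/s × 3.156e+07 s/yr = 1.985e+08 m³/yr.
Steady-state CSTR mass balance: W = Q·C + k·V·C, so C = W/(Q + kV).
Q + kV = 1.985e+08 + 53·2e+09 = 1.062e+11 m³/yr.
C = 72200/1.062e+11 = 6.799e-07 kg/m³ = 0.0006799 mg/L = 0.6799 µg/L.

0.680 µg/L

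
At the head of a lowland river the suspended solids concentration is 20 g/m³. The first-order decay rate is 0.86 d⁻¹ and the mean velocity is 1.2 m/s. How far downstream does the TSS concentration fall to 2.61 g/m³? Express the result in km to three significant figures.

246 km

From C = C₀·e^(−kt), t = ln(C₀/C)/k = ln(20/2.61)/0.86 = 2.036/0.86 = 2.368 d.
Distance = v·t = 1.2 m/s × 2.046e+05 s = 2.455e+05 m = 245.5 km.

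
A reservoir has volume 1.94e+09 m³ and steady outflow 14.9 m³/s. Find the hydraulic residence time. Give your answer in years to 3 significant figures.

Q = 14.9 m³/s × 3.156e+07 s/yr = 4.702e+08 m³/yr.
Hydraulic residence time τ = V/Q = 1.94e+09/4.702e+08 = 4.126 yr.

4.13 yr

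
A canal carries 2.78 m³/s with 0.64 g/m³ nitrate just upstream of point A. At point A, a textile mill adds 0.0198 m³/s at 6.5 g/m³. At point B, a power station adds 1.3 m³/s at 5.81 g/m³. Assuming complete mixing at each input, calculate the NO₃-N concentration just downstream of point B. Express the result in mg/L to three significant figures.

2.31 mg/L

After input A: C = (2.78·0.64 + 0.0198·6.5) / 2.8 = 0.6814 mg/L.
After input B: C = (2.8·0.6814 + 1.3·5.81) / 4.1 = 2.308 mg/L.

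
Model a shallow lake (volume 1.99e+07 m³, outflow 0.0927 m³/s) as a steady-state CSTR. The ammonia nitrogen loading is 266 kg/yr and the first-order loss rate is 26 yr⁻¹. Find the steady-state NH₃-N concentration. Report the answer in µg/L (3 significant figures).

0.511 µg/L

Outflow Q = 0.0927 m³/s × 3.156e+07 s/yr = 2.925e+06 m³/yr.
Steady-state CSTR mass balance: W = Q·C + k·V·C, so C = W/(Q + kV).
Q + kV = 2.925e+06 + 26·1.99e+07 = 5.203e+08 m³/yr.
C = 266/5.203e+08 = 5.112e-07 kg/m³ = 0.0005112 mg/L = 0.5112 µg/L.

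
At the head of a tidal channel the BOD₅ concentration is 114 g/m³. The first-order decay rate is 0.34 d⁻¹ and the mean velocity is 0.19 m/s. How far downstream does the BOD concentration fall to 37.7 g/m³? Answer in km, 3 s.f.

From C = C₀·e^(−kt), t = ln(C₀/C)/k = ln(114/37.7)/0.34 = 1.107/0.34 = 3.255 d.
Distance = v·t = 0.19 m/s × 2.812e+05 s = 5.343e+04 m = 53.43 km.

53.4 km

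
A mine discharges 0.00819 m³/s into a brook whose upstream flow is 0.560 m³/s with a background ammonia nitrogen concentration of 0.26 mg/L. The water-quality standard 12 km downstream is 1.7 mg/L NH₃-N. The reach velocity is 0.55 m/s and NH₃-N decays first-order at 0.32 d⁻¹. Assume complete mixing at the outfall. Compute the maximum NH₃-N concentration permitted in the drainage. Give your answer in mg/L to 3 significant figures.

110 mg/L

Travel time to the compliance point: t = 1.2e+04/0.55 = 2.182e+04 s = 0.2525 d; decay factor exp(−0.32·0.2525) = 0.9224.
So the concentration just after mixing may be at most 1.7/0.9224 = 1.843 mg/L.
Mass balance: 1.843·0.5682 = 0.00819·Cₑ + 0.56·0.26.
Cₑ = (1.047 − 0.1456) / 0.00819 = 110.1 mg/L.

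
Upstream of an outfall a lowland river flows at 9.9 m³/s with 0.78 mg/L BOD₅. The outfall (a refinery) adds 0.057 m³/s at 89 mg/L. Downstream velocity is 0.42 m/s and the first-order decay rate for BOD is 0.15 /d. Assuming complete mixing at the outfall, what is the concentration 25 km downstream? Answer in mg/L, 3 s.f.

After complete mixing, C₀ = (0.057·89 + 9.9·0.78) / 9.957 = 1.285 mg/L.
Travel time t = 2.5e+04 m / 0.42 m/s = 5.952e+04 s = 0.6889 d.
C = 1.285·exp(−0.15·0.6889) = 1.285·0.9018 = 1.159 mg/L.

1.16 mg/L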